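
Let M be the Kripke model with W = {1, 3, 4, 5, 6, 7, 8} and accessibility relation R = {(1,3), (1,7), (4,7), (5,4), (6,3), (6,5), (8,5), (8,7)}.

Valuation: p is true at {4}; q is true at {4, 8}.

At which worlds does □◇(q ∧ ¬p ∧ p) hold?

1: successors {3, 7}; ◇(q ∧ ¬p ∧ p) there: 3:F, 7:F. ✗
3: no successors, so □◇(q ∧ ¬p ∧ p) holds vacuously. ✓
4: successors {7}; ◇(q ∧ ¬p ∧ p) there: 7:F. ✗
5: successors {4}; ◇(q ∧ ¬p ∧ p) there: 4:F. ✗
6: successors {3, 5}; ◇(q ∧ ¬p ∧ p) there: 3:F, 5:F. ✗
7: no successors, so □◇(q ∧ ¬p ∧ p) holds vacuously. ✓
8: successors {5, 7}; ◇(q ∧ ¬p ∧ p) there: 5:F, 7:F. ✗

{3, 7}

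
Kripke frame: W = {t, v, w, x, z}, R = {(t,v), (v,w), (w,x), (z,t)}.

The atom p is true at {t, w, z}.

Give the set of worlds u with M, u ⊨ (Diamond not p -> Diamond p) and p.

t: Diamond not p -> Diamond p is F, p is T. ✗
v: Diamond not p -> Diamond p is T, p is F. ✗
w: Diamond not p -> Diamond p is F, p is T. ✗
x: Diamond not p -> Diamond p is T, p is F. ✗
z: Diamond not p -> Diamond p is T, p is T. ✓

{z}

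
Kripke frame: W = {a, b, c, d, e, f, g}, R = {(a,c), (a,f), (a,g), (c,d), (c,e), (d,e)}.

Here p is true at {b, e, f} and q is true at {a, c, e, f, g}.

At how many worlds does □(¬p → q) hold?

a: successors {c, f, g}; ¬p → q there: c:T, f:T, g:T. ✓
b: no successors, so □(¬p → q) holds vacuously. ✓
c: successors {d, e}; ¬p → q there: d:F, e:T. ✗
d: successors {e}; ¬p → q there: e:T. ✓
e: no successors, so □(¬p → q) holds vacuously. ✓
f: no successors, so □(¬p → q) holds vacuously. ✓
g: no successors, so □(¬p → q) holds vacuously. ✓
Satisfying worlds: {a, b, d, e, f, g}.

6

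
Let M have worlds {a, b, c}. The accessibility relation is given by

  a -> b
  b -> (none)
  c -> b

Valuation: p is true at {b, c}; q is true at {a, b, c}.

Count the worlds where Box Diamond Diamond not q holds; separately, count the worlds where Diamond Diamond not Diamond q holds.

1 and 0

For Box Diamond Diamond not q:
a: successors {b}; Diamond Diamond not q there: b:F. ✗
b: no successors, so Box Diamond Diamond not q holds vacuously. ✓
c: successors {b}; Diamond Diamond not q there: b:F. ✗
— 1 world.
For Diamond Diamond not Diamond q:
a: successors {b}; Diamond not Diamond q there: b:F. ✗
b: no successors, so Diamond Diamond not Diamond q fails. ✗
c: successors {b}; Diamond not Diamond q there: b:F. ✗
— 0 worlds.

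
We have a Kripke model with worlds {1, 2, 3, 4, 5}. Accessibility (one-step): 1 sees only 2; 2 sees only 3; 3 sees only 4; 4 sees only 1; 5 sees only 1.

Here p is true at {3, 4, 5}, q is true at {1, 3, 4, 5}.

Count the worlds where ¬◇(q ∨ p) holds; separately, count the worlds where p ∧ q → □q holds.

1 and 5

For ¬◇(q ∨ p):
1: ◇(q ∨ p) is F. ✓
2: ◇(q ∨ p) is T. ✗
3: ◇(q ∨ p) is T. ✗
4: ◇(q ∨ p) is T. ✗
5: ◇(q ∨ p) is T. ✗
— 1 world.
For p ∧ q → □q:
1: p ∧ q is F, □q is F. ✓
2: p ∧ q is F, □q is T. ✓
3: p ∧ q is T, □q is T. ✓
4: p ∧ q is T, □q is T. ✓
5: p ∧ q is T, □q is T. ✓
— 5 worlds.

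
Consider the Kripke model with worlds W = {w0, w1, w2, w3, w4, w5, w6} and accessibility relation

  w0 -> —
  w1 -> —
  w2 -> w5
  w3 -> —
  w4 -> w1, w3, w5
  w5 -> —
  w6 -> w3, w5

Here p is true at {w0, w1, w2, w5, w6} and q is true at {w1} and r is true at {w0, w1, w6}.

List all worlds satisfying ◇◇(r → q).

∅

w0: no successors, so ◇◇(r → q) fails. ✗
w1: no successors, so ◇◇(r → q) fails. ✗
w2: successors {w5}; ◇(r → q) there: w5:F. ✗
w3: no successors, so ◇◇(r → q) fails. ✗
w4: successors {w1, w3, w5}; ◇(r → q) there: w1:F, w3:F, w5:F. ✗
w5: no successors, so ◇◇(r → q) fails. ✗
w6: successors {w3, w5}; ◇(r → q) there: w3:F, w5:F. ✗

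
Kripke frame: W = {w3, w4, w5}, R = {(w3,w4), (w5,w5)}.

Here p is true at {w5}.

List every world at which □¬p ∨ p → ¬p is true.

{w3, w4}

w3: □¬p ∨ p is T, ¬p is T. ✓
w4: □¬p ∨ p is T, ¬p is T. ✓
w5: □¬p ∨ p is T, ¬p is F. ✗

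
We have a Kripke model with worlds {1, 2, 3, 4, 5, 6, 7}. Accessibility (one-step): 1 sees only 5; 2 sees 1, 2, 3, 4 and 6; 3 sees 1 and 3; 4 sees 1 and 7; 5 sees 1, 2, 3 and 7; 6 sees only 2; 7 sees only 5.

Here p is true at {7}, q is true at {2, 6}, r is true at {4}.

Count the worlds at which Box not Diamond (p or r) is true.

1: successors {5}; not Diamond (p or r) there: 5:F. ✗
2: successors {1, 2, 3, 4, 6}; not Diamond (p or r) there: 1:T, 2:F, 3:T, 4:F, 6:T. ✗
3: successors {1, 3}; not Diamond (p or r) there: 1:T, 3:T. ✓
4: successors {1, 7}; not Diamond (p or r) there: 1:T, 7:T. ✓
5: successors {1, 2, 3, 7}; not Diamond (p or r) there: 1:T, 2:F, 3:T, 7:T. ✗
6: successors {2}; not Diamond (p or r) there: 2:F. ✗
7: successors {5}; not Diamond (p or r) there: 5:F. ✗
Satisfying worlds: {3, 4}.

2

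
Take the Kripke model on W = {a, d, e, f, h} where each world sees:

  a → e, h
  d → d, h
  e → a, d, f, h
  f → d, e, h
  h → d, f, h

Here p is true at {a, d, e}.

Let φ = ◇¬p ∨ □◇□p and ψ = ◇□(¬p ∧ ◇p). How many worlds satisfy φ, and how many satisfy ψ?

For ◇¬p ∨ □◇□p:
a: ◇¬p is T, □◇□p is F. ✓
d: ◇¬p is T, □◇□p is F. ✓
e: ◇¬p is T, □◇□p is F. ✓
f: ◇¬p is T, □◇□p is F. ✓
h: ◇¬p is T, □◇□p is F. ✓
— 5 worlds.
For ◇□(¬p ∧ ◇p):
a: successors {e, h}; □(¬p ∧ ◇p) there: e:F, h:F. ✗
d: successors {d, h}; □(¬p ∧ ◇p) there: d:F, h:F. ✗
e: successors {a, d, f, h}; □(¬p ∧ ◇p) there: a:F, d:F, f:F, h:F. ✗
f: successors {d, e, h}; □(¬p ∧ ◇p) there: d:F, e:F, h:F. ✗
h: successors {d, f, h}; □(¬p ∧ ◇p) there: d:F, f:F, h:F. ✗
— 0 worlds.

5 and 0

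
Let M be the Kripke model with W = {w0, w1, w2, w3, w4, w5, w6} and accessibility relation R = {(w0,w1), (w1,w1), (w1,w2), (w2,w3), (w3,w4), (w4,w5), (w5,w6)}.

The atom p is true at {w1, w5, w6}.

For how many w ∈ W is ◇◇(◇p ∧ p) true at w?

w0: successors {w1}; ◇(◇p ∧ p) there: w1:T. ✓
w1: successors {w1, w2}; ◇(◇p ∧ p) there: w1:T, w2:F. ✓
w2: successors {w3}; ◇(◇p ∧ p) there: w3:F. ✗
w3: successors {w4}; ◇(◇p ∧ p) there: w4:T. ✓
w4: successors {w5}; ◇(◇p ∧ p) there: w5:F. ✗
w5: successors {w6}; ◇(◇p ∧ p) there: w6:F. ✗
w6: no successors, so ◇◇(◇p ∧ p) fails. ✗
Satisfying worlds: {w0, w1, w3}.

3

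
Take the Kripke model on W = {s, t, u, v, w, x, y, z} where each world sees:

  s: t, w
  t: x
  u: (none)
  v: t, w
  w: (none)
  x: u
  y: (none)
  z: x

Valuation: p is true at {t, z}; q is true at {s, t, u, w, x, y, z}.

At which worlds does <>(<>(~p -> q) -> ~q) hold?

{s, v, x}

s: successors {t, w}; <>(~p -> q) -> ~q there: t:F, w:T. ✓
t: successors {x}; <>(~p -> q) -> ~q there: x:F. ✗
u: no successors, so <>(<>(~p -> q) -> ~q) fails. ✗
v: successors {t, w}; <>(~p -> q) -> ~q there: t:F, w:T. ✓
w: no successors, so <>(<>(~p -> q) -> ~q) fails. ✗
x: successors {u}; <>(~p -> q) -> ~q there: u:T. ✓
y: no successors, so <>(<>(~p -> q) -> ~q) fails. ✗
z: successors {x}; <>(~p -> q) -> ~q there: x:F. ✗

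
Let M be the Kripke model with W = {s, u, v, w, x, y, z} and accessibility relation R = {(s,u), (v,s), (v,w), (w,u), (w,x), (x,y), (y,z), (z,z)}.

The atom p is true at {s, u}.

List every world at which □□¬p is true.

s: successors {u}; □¬p there: u:T. ✓
u: no successors, so □□¬p holds vacuously. ✓
v: successors {s, w}; □¬p there: s:F, w:F. ✗
w: successors {u, x}; □¬p there: u:T, x:T. ✓
x: successors {y}; □¬p there: y:T. ✓
y: successors {z}; □¬p there: z:T. ✓
z: successors {z}; □¬p there: z:T. ✓

{s, u, w, x, y, z}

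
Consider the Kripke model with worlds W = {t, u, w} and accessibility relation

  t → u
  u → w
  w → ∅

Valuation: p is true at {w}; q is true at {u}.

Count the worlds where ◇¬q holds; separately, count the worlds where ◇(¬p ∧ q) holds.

For ◇¬q:
t: successors {u}; ¬q there: u:F. ✗
u: successors {w}; ¬q there: w:T. ✓
w: no successors, so ◇¬q fails. ✗
— 1 world.
For ◇(¬p ∧ q):
t: successors {u}; ¬p ∧ q there: u:T. ✓
u: successors {w}; ¬p ∧ q there: w:F. ✗
w: no successors, so ◇(¬p ∧ q) fails. ✗
— 1 world.

1 and 1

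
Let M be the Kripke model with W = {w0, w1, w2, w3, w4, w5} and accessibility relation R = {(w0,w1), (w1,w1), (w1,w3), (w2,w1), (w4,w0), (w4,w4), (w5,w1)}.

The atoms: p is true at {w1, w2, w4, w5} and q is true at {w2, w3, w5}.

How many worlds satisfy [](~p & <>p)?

1

w0: successors {w1}; ~p & <>p there: w1:F. ✗
w1: successors {w1, w3}; ~p & <>p there: w1:F, w3:F. ✗
w2: successors {w1}; ~p & <>p there: w1:F. ✗
w3: no successors, so [](~p & <>p) holds vacuously. ✓
w4: successors {w0, w4}; ~p & <>p there: w0:T, w4:F. ✗
w5: successors {w1}; ~p & <>p there: w1:F. ✗
Satisfying worlds: {w3}.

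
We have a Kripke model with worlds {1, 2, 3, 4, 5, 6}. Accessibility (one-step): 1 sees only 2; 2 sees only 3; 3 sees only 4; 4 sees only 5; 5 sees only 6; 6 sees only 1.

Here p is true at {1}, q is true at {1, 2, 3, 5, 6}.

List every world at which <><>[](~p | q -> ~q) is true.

1: successors {2}; <>[](~p | q -> ~q) there: 2:T. ✓
2: successors {3}; <>[](~p | q -> ~q) there: 3:F. ✗
3: successors {4}; <>[](~p | q -> ~q) there: 4:F. ✗
4: successors {5}; <>[](~p | q -> ~q) there: 5:F. ✗
5: successors {6}; <>[](~p | q -> ~q) there: 6:F. ✗
6: successors {1}; <>[](~p | q -> ~q) there: 1:F. ✗

{1}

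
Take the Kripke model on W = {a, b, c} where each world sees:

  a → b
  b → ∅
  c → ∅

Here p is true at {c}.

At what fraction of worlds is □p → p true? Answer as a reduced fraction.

a: □p is F, p is F. ✓
b: □p is T, p is F. ✗
c: □p is T, p is T. ✓
That's 2 of 3 worlds, so 2/3.

2/3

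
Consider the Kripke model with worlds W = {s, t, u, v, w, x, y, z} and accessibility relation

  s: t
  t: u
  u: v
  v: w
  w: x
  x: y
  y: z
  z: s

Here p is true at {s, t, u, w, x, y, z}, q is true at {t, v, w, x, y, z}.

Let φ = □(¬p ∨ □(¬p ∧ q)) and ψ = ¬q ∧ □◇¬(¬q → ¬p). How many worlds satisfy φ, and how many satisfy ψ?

2 and 1

For □(¬p ∨ □(¬p ∧ q)):
s: successors {t}; ¬p ∨ □(¬p ∧ q) there: t:F. ✗
t: successors {u}; ¬p ∨ □(¬p ∧ q) there: u:T. ✓
u: successors {v}; ¬p ∨ □(¬p ∧ q) there: v:T. ✓
v: successors {w}; ¬p ∨ □(¬p ∧ q) there: w:F. ✗
w: successors {x}; ¬p ∨ □(¬p ∧ q) there: x:F. ✗
x: successors {y}; ¬p ∨ □(¬p ∧ q) there: y:F. ✗
y: successors {z}; ¬p ∨ □(¬p ∧ q) there: z:F. ✗
z: successors {s}; ¬p ∨ □(¬p ∧ q) there: s:F. ✗
— 2 worlds.
For ¬q ∧ □◇¬(¬q → ¬p):
s: ¬q is T, □◇¬(¬q → ¬p) is T. ✓
t: ¬q is F, □◇¬(¬q → ¬p) is F. ✗
u: ¬q is T, □◇¬(¬q → ¬p) is F. ✗
v: ¬q is F, □◇¬(¬q → ¬p) is F. ✗
w: ¬q is F, □◇¬(¬q → ¬p) is F. ✗
x: ¬q is F, □◇¬(¬q → ¬p) is F. ✗
y: ¬q is F, □◇¬(¬q → ¬p) is T. ✗
z: ¬q is F, □◇¬(¬q → ¬p) is F. ✗
— 1 world.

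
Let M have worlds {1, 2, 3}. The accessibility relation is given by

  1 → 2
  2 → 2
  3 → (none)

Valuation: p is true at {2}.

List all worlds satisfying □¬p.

1: successors {2}; ¬p there: 2:F. ✗
2: successors {2}; ¬p there: 2:F. ✗
3: no successors, so □¬p holds vacuously. ✓

{3}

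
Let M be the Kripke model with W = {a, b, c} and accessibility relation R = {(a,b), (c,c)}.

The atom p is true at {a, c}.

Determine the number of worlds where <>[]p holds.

2

a: successors {b}; []p there: b:T. ✓
b: no successors, so <>[]p fails. ✗
c: successors {c}; []p there: c:T. ✓
Satisfying worlds: {a, c}.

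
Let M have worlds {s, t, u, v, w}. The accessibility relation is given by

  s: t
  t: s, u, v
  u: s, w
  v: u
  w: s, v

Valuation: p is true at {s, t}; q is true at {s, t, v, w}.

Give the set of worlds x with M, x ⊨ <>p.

{s, t, u, w}

s: successors {t}; p there: t:T. ✓
t: successors {s, u, v}; p there: s:T, u:F, v:F. ✓
u: successors {s, w}; p there: s:T, w:F. ✓
v: successors {u}; p there: u:F. ✗
w: successors {s, v}; p there: s:T, v:F. ✓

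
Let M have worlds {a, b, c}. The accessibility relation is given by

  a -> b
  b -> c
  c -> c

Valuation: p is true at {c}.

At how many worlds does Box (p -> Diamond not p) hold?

1

a: successors {b}; p -> Diamond not p there: b:T. ✓
b: successors {c}; p -> Diamond not p there: c:F. ✗
c: successors {c}; p -> Diamond not p there: c:F. ✗
Satisfying worlds: {a}.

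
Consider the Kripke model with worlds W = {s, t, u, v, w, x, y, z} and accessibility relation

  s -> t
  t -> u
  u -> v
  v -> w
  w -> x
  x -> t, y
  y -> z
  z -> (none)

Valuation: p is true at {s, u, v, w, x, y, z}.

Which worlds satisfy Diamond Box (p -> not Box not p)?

s: successors {t}; Box (p -> not Box not p) there: t:T. ✓
t: successors {u}; Box (p -> not Box not p) there: u:T. ✓
u: successors {v}; Box (p -> not Box not p) there: v:T. ✓
v: successors {w}; Box (p -> not Box not p) there: w:T. ✓
w: successors {x}; Box (p -> not Box not p) there: x:T. ✓
x: successors {t, y}; Box (p -> not Box not p) there: t:T, y:F. ✓
y: successors {z}; Box (p -> not Box not p) there: z:T. ✓
z: no successors, so Diamond Box (p -> not Box not p) fails. ✗

{s, t, u, v, w, x, y}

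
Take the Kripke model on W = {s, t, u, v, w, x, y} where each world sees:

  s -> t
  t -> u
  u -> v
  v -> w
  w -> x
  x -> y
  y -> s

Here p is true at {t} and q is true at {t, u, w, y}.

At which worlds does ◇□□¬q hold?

{s, u, w}

s: successors {t}; □□¬q there: t:T. ✓
t: successors {u}; □□¬q there: u:F. ✗
u: successors {v}; □□¬q there: v:T. ✓
v: successors {w}; □□¬q there: w:F. ✗
w: successors {x}; □□¬q there: x:T. ✓
x: successors {y}; □□¬q there: y:F. ✗
y: successors {s}; □□¬q there: s:F. ✗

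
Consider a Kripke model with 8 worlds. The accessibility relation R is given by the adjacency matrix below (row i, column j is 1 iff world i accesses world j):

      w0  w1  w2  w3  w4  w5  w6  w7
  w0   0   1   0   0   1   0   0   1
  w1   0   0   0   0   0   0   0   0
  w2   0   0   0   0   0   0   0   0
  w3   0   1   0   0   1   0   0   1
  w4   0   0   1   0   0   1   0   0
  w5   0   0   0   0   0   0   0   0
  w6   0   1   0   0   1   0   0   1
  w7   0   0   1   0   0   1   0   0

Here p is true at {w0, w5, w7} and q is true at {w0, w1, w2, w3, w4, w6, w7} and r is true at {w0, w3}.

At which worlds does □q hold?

{w0, w1, w2, w3, w5, w6}

w0: successors {w1, w4, w7}; q there: w1:T, w4:T, w7:T. ✓
w1: no successors, so □q holds vacuously. ✓
w2: no successors, so □q holds vacuously. ✓
w3: successors {w1, w4, w7}; q there: w1:T, w4:T, w7:T. ✓
w4: successors {w2, w5}; q there: w2:T, w5:F. ✗
w5: no successors, so □q holds vacuously. ✓
w6: successors {w1, w4, w7}; q there: w1:T, w4:T, w7:T. ✓
w7: successors {w2, w5}; q there: w2:T, w5:F. ✗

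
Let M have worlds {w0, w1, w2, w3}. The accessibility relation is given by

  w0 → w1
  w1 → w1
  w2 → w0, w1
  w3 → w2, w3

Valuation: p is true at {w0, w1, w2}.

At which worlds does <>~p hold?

w0: successors {w1}; ~p there: w1:F. ✗
w1: successors {w1}; ~p there: w1:F. ✗
w2: successors {w0, w1}; ~p there: w0:F, w1:F. ✗
w3: successors {w2, w3}; ~p there: w2:F, w3:T. ✓

{w3}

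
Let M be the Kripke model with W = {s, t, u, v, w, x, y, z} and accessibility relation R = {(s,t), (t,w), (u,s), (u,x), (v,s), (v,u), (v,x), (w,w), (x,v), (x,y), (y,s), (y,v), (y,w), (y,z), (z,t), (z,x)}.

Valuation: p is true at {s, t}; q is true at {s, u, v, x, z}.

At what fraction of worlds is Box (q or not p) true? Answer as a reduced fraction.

3/4

s: successors {t}; q or not p there: t:F. ✗
t: successors {w}; q or not p there: w:T. ✓
u: successors {s, x}; q or not p there: s:T, x:T. ✓
v: successors {s, u, x}; q or not p there: s:T, u:T, x:T. ✓
w: successors {w}; q or not p there: w:T. ✓
x: successors {v, y}; q or not p there: v:T, y:T. ✓
y: successors {s, v, w, z}; q or not p there: s:T, v:T, w:T, z:T. ✓
z: successors {t, x}; q or not p there: t:F, x:T. ✗
That's 6 of 8 worlds, so 6/8 = 3/4.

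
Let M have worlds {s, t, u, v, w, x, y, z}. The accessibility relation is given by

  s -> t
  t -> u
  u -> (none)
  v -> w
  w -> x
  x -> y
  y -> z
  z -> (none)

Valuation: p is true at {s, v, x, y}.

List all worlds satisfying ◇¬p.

{s, t, v, y}

s: successors {t}; ¬p there: t:T. ✓
t: successors {u}; ¬p there: u:T. ✓
u: no successors, so ◇¬p fails. ✗
v: successors {w}; ¬p there: w:T. ✓
w: successors {x}; ¬p there: x:F. ✗
x: successors {y}; ¬p there: y:F. ✗
y: successors {z}; ¬p there: z:T. ✓
z: no successors, so ◇¬p fails. ✗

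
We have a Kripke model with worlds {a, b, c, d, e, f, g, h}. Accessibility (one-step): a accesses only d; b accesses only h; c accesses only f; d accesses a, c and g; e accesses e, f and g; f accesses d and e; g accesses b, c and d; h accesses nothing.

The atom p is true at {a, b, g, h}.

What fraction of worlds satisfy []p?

a: successors {d}; p there: d:F. ✗
b: successors {h}; p there: h:T. ✓
c: successors {f}; p there: f:F. ✗
d: successors {a, c, g}; p there: a:T, c:F, g:T. ✗
e: successors {e, f, g}; p there: e:F, f:F, g:T. ✗
f: successors {d, e}; p there: d:F, e:F. ✗
g: successors {b, c, d}; p there: b:T, c:F, d:F. ✗
h: no successors, so []p holds vacuously. ✓
That's 2 of 8 worlds, so 2/8 = 1/4.

1/4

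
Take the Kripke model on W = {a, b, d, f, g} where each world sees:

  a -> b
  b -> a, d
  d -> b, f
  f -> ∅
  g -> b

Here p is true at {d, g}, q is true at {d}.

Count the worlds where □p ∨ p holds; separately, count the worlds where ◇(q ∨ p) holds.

3 and 1

For □p ∨ p:
a: □p is F, p is F. ✗
b: □p is F, p is F. ✗
d: □p is F, p is T. ✓
f: □p is T, p is F. ✓
g: □p is F, p is T. ✓
— 3 worlds.
For ◇(q ∨ p):
a: successors {b}; q ∨ p there: b:F. ✗
b: successors {a, d}; q ∨ p there: a:F, d:T. ✓
d: successors {b, f}; q ∨ p there: b:F, f:F. ✗
f: no successors, so ◇(q ∨ p) fails. ✗
g: successors {b}; q ∨ p there: b:F. ✗
— 1 world.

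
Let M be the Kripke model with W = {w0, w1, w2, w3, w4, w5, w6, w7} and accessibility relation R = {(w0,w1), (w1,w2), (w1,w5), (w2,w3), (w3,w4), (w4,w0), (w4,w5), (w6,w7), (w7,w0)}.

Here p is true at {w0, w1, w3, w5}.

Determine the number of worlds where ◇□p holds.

5

w0: successors {w1}; □p there: w1:F. ✗
w1: successors {w2, w5}; □p there: w2:T, w5:T. ✓
w2: successors {w3}; □p there: w3:F. ✗
w3: successors {w4}; □p there: w4:T. ✓
w4: successors {w0, w5}; □p there: w0:T, w5:T. ✓
w5: no successors, so ◇□p fails. ✗
w6: successors {w7}; □p there: w7:T. ✓
w7: successors {w0}; □p there: w0:T. ✓
Satisfying worlds: {w1, w3, w4, w6, w7}.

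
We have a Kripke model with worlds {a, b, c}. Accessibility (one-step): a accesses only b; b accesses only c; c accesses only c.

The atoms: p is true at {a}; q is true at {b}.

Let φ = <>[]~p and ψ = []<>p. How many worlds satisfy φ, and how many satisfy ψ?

For <>[]~p:
a: successors {b}; []~p there: b:T. ✓
b: successors {c}; []~p there: c:T. ✓
c: successors {c}; []~p there: c:T. ✓
— 3 worlds.
For []<>p:
a: successors {b}; <>p there: b:F. ✗
b: successors {c}; <>p there: c:F. ✗
c: successors {c}; <>p there: c:F. ✗
— 0 worlds.

3 and 0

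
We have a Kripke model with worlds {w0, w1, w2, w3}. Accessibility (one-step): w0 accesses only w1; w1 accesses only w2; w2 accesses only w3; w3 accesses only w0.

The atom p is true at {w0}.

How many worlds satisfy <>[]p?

1

w0: successors {w1}; []p there: w1:F. ✗
w1: successors {w2}; []p there: w2:F. ✗
w2: successors {w3}; []p there: w3:T. ✓
w3: successors {w0}; []p there: w0:F. ✗
Satisfying worlds: {w2}.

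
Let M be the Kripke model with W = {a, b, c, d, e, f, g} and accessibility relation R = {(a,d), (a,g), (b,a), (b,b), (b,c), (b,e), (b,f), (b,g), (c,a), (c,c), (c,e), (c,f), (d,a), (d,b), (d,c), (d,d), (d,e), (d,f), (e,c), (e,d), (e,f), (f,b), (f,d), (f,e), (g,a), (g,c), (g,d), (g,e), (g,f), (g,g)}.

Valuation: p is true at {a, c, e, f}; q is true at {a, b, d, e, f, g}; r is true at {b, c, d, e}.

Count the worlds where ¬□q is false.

2

a: □q is T. ✗
b: □q is F. ✓
c: □q is F. ✓
d: □q is F. ✓
e: □q is F. ✓
f: □q is T. ✗
g: □q is F. ✓
Satisfying worlds: {b, c, d, e, g}.
So ¬□q fails at the other 2 worlds.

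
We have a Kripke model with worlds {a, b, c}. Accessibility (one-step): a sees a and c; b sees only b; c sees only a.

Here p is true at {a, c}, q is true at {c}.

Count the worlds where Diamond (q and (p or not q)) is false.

a: successors {a, c}; q and (p or not q) there: a:F, c:T. ✓
b: successors {b}; q and (p or not q) there: b:F. ✗
c: successors {a}; q and (p or not q) there: a:F. ✗
Satisfying worlds: {a}.
So Diamond (q and (p or not q)) fails at the other 2 worlds.

2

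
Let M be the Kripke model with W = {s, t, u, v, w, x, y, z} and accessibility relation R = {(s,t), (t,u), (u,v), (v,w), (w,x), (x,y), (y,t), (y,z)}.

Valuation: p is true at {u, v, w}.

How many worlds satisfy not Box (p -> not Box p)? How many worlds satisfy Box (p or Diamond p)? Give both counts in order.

2 and 5

For not Box (p -> not Box p):
s: Box (p -> not Box p) is T. ✗
t: Box (p -> not Box p) is F. ✓
u: Box (p -> not Box p) is F. ✓
v: Box (p -> not Box p) is T. ✗
w: Box (p -> not Box p) is T. ✗
x: Box (p -> not Box p) is T. ✗
y: Box (p -> not Box p) is T. ✗
z: Box (p -> not Box p) is T. ✗
— 2 worlds.
For Box (p or Diamond p):
s: successors {t}; p or Diamond p there: t:T. ✓
t: successors {u}; p or Diamond p there: u:T. ✓
u: successors {v}; p or Diamond p there: v:T. ✓
v: successors {w}; p or Diamond p there: w:T. ✓
w: successors {x}; p or Diamond p there: x:F. ✗
x: successors {y}; p or Diamond p there: y:F. ✗
y: successors {t, z}; p or Diamond p there: t:T, z:F. ✗
z: no successors, so Box (p or Diamond p) holds vacuously. ✓
— 5 worlds.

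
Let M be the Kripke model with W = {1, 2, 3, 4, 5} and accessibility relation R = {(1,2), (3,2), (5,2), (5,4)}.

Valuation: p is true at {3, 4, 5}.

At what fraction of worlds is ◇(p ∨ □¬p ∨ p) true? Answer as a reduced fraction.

1: successors {2}; p ∨ □¬p ∨ p there: 2:T. ✓
2: no successors, so ◇(p ∨ □¬p ∨ p) fails. ✗
3: successors {2}; p ∨ □¬p ∨ p there: 2:T. ✓
4: no successors, so ◇(p ∨ □¬p ∨ p) fails. ✗
5: successors {2, 4}; p ∨ □¬p ∨ p there: 2:T, 4:T. ✓
That's 3 of 5 worlds, so 3/5.

3/5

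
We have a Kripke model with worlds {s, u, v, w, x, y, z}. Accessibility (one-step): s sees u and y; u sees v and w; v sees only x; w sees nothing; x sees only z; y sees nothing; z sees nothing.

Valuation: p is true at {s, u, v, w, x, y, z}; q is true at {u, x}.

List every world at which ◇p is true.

s: successors {u, y}; p there: u:T, y:T. ✓
u: successors {v, w}; p there: v:T, w:T. ✓
v: successors {x}; p there: x:T. ✓
w: no successors, so ◇p fails. ✗
x: successors {z}; p there: z:T. ✓
y: no successors, so ◇p fails. ✗
z: no successors, so ◇p fails. ✗

{s, u, v, x}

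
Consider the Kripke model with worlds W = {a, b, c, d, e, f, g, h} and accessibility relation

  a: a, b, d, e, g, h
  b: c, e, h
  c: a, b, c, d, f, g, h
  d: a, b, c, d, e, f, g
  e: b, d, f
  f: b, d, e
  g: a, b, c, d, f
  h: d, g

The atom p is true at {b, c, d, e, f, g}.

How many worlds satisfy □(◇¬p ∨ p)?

a: successors {a, b, d, e, g, h}; ◇¬p ∨ p there: a:T, b:T, d:T, e:T, g:T, h:F. ✗
b: successors {c, e, h}; ◇¬p ∨ p there: c:T, e:T, h:F. ✗
c: successors {a, b, c, d, f, g, h}; ◇¬p ∨ p there: a:T, b:T, c:T, d:T, f:T, g:T, h:F. ✗
d: successors {a, b, c, d, e, f, g}; ◇¬p ∨ p there: a:T, b:T, c:T, d:T, e:T, f:T, g:T. ✓
e: successors {b, d, f}; ◇¬p ∨ p there: b:T, d:T, f:T. ✓
f: successors {b, d, e}; ◇¬p ∨ p there: b:T, d:T, e:T. ✓
g: successors {a, b, c, d, f}; ◇¬p ∨ p there: a:T, b:T, c:T, d:T, f:T. ✓
h: successors {d, g}; ◇¬p ∨ p there: d:T, g:T. ✓
Satisfying worlds: {d, e, f, g, h}.

5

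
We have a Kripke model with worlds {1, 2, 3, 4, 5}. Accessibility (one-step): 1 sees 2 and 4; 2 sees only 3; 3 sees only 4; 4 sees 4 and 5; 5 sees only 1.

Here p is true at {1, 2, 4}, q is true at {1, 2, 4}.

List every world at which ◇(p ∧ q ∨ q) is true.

{1, 3, 4, 5}

1: successors {2, 4}; p ∧ q ∨ q there: 2:T, 4:T. ✓
2: successors {3}; p ∧ q ∨ q there: 3:F. ✗
3: successors {4}; p ∧ q ∨ q there: 4:T. ✓
4: successors {4, 5}; p ∧ q ∨ q there: 4:T, 5:F. ✓
5: successors {1}; p ∧ q ∨ q there: 1:T. ✓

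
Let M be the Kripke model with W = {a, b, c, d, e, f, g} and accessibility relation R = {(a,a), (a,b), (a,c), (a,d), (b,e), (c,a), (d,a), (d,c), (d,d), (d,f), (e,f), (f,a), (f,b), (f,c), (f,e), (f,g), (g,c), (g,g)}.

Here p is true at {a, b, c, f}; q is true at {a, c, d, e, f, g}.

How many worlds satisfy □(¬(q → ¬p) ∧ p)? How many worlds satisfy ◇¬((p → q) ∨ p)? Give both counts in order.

For □(¬(q → ¬p) ∧ p):
a: successors {a, b, c, d}; ¬(q → ¬p) ∧ p there: a:T, b:F, c:T, d:F. ✗
b: successors {e}; ¬(q → ¬p) ∧ p there: e:F. ✗
c: successors {a}; ¬(q → ¬p) ∧ p there: a:T. ✓
d: successors {a, c, d, f}; ¬(q → ¬p) ∧ p there: a:T, c:T, d:F, f:T. ✗
e: successors {f}; ¬(q → ¬p) ∧ p there: f:T. ✓
f: successors {a, b, c, e, g}; ¬(q → ¬p) ∧ p there: a:T, b:F, c:T, e:F, g:F. ✗
g: successors {c, g}; ¬(q → ¬p) ∧ p there: c:T, g:F. ✗
— 2 worlds.
For ◇¬((p → q) ∨ p):
a: successors {a, b, c, d}; ¬((p → q) ∨ p) there: a:F, b:F, c:F, d:F. ✗
b: successors {e}; ¬((p → q) ∨ p) there: e:F. ✗
c: successors {a}; ¬((p → q) ∨ p) there: a:F. ✗
d: successors {a, c, d, f}; ¬((p → q) ∨ p) there: a:F, c:F, d:F, f:F. ✗
e: successors {f}; ¬((p → q) ∨ p) there: f:F. ✗
f: successors {a, b, c, e, g}; ¬((p → q) ∨ p) there: a:F, b:F, c:F, e:F, g:F. ✗
g: successors {c, g}; ¬((p → q) ∨ p) there: c:F, g:F. ✗
— 0 worlds.

2 and 0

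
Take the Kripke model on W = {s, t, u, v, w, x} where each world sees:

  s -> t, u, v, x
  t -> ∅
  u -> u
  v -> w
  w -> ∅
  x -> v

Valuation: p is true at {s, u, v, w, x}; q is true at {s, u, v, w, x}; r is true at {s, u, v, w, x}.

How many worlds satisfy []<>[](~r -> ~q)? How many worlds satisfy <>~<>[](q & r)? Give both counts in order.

4 and 2

For []<>[](~r -> ~q):
s: successors {t, u, v, x}; <>[](~r -> ~q) there: t:F, u:T, v:T, x:T. ✗
t: no successors, so []<>[](~r -> ~q) holds vacuously. ✓
u: successors {u}; <>[](~r -> ~q) there: u:T. ✓
v: successors {w}; <>[](~r -> ~q) there: w:F. ✗
w: no successors, so []<>[](~r -> ~q) holds vacuously. ✓
x: successors {v}; <>[](~r -> ~q) there: v:T. ✓
— 4 worlds.
For <>~<>[](q & r):
s: successors {t, u, v, x}; ~<>[](q & r) there: t:T, u:F, v:F, x:F. ✓
t: no successors, so <>~<>[](q & r) fails. ✗
u: successors {u}; ~<>[](q & r) there: u:F. ✗
v: successors {w}; ~<>[](q & r) there: w:T. ✓
w: no successors, so <>~<>[](q & r) fails. ✗
x: successors {v}; ~<>[](q & r) there: v:F. ✗
— 2 worlds.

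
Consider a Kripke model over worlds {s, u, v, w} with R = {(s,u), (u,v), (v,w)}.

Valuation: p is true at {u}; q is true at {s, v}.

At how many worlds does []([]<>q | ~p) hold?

s: successors {u}; []<>q | ~p there: u:F. ✗
u: successors {v}; []<>q | ~p there: v:T. ✓
v: successors {w}; []<>q | ~p there: w:T. ✓
w: no successors, so []([]<>q | ~p) holds vacuously. ✓
Satisfying worlds: {u, v, w}.

3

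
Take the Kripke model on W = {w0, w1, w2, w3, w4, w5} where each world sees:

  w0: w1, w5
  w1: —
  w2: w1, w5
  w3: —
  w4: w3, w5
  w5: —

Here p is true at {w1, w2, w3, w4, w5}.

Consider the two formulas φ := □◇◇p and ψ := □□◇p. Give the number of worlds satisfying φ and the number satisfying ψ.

3 and 6

For □◇◇p:
w0: successors {w1, w5}; ◇◇p there: w1:F, w5:F. ✗
w1: no successors, so □◇◇p holds vacuously. ✓
w2: successors {w1, w5}; ◇◇p there: w1:F, w5:F. ✗
w3: no successors, so □◇◇p holds vacuously. ✓
w4: successors {w3, w5}; ◇◇p there: w3:F, w5:F. ✗
w5: no successors, so □◇◇p holds vacuously. ✓
— 3 worlds.
For □□◇p:
w0: successors {w1, w5}; □◇p there: w1:T, w5:T. ✓
w1: no successors, so □□◇p holds vacuously. ✓
w2: successors {w1, w5}; □◇p there: w1:T, w5:T. ✓
w3: no successors, so □□◇p holds vacuously. ✓
w4: successors {w3, w5}; □◇p there: w3:T, w5:T. ✓
w5: no successors, so □□◇p holds vacuously. ✓
— 6 worlds.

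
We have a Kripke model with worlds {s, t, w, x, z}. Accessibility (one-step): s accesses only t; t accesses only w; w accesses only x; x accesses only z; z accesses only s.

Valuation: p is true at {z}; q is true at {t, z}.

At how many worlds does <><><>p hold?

s: successors {t}; <><>p there: t:F. ✗
t: successors {w}; <><>p there: w:T. ✓
w: successors {x}; <><>p there: x:F. ✗
x: successors {z}; <><>p there: z:F. ✗
z: successors {s}; <><>p there: s:F. ✗
Satisfying worlds: {t}.

1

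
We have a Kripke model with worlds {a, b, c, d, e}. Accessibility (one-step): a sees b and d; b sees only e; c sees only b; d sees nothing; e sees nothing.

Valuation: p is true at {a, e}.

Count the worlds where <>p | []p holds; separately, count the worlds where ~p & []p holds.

For <>p | []p:
a: <>p is F, []p is F. ✗
b: <>p is T, []p is T. ✓
c: <>p is F, []p is F. ✗
d: <>p is F, []p is T. ✓
e: <>p is F, []p is T. ✓
— 3 worlds.
For ~p & []p:
a: ~p is F, []p is F. ✗
b: ~p is T, []p is T. ✓
c: ~p is T, []p is F. ✗
d: ~p is T, []p is T. ✓
e: ~p is F, []p is T. ✗
— 2 worlds.

3 and 2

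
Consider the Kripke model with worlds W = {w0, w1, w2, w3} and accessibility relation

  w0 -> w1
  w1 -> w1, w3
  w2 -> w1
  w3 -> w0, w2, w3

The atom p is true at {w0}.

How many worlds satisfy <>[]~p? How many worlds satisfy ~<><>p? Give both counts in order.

4 and 2

For <>[]~p:
w0: successors {w1}; []~p there: w1:T. ✓
w1: successors {w1, w3}; []~p there: w1:T, w3:F. ✓
w2: successors {w1}; []~p there: w1:T. ✓
w3: successors {w0, w2, w3}; []~p there: w0:T, w2:T, w3:F. ✓
— 4 worlds.
For ~<><>p:
w0: <><>p is F. ✓
w1: <><>p is T. ✗
w2: <><>p is F. ✓
w3: <><>p is T. ✗
— 2 worlds.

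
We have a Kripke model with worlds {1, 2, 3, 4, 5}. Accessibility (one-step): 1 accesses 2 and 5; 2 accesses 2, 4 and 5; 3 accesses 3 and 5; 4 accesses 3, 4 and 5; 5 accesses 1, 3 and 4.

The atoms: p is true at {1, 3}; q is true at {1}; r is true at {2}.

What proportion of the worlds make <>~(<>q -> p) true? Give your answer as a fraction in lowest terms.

1: successors {2, 5}; ~(<>q -> p) there: 2:F, 5:T. ✓
2: successors {2, 4, 5}; ~(<>q -> p) there: 2:F, 4:F, 5:T. ✓
3: successors {3, 5}; ~(<>q -> p) there: 3:F, 5:T. ✓
4: successors {3, 4, 5}; ~(<>q -> p) there: 3:F, 4:F, 5:T. ✓
5: successors {1, 3, 4}; ~(<>q -> p) there: 1:F, 3:F, 4:F. ✗
That's 4 of 5 worlds, so 4/5.

4/5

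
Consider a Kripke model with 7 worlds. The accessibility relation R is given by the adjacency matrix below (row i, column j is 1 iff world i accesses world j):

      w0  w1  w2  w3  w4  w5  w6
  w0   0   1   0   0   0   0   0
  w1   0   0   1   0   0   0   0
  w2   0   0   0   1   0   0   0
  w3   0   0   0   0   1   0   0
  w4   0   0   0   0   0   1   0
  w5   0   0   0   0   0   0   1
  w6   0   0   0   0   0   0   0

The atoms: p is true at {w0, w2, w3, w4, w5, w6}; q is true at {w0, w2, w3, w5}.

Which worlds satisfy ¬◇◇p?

{w5, w6}

w0: ◇◇p is T. ✗
w1: ◇◇p is T. ✗
w2: ◇◇p is T. ✗
w3: ◇◇p is T. ✗
w4: ◇◇p is T. ✗
w5: ◇◇p is F. ✓
w6: ◇◇p is F. ✓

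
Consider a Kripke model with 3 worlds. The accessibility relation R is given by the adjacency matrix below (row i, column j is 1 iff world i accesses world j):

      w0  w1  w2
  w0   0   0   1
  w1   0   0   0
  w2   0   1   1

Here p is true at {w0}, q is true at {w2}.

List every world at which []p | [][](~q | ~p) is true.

{w0, w1, w2}

w0: []p is F, [][](~q | ~p) is T. ✓
w1: []p is T, [][](~q | ~p) is T. ✓
w2: []p is F, [][](~q | ~p) is T. ✓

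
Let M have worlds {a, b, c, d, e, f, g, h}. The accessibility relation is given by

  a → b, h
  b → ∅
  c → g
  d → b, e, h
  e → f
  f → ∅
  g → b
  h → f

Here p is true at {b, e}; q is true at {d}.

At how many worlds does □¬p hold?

5

a: successors {b, h}; ¬p there: b:F, h:T. ✗
b: no successors, so □¬p holds vacuously. ✓
c: successors {g}; ¬p there: g:T. ✓
d: successors {b, e, h}; ¬p there: b:F, e:F, h:T. ✗
e: successors {f}; ¬p there: f:T. ✓
f: no successors, so □¬p holds vacuously. ✓
g: successors {b}; ¬p there: b:F. ✗
h: successors {f}; ¬p there: f:T. ✓
Satisfying worlds: {b, c, e, f, h}.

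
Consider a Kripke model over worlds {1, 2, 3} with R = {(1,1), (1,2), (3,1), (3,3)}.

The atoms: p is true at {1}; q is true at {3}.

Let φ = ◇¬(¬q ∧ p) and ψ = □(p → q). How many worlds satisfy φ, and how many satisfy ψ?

For ◇¬(¬q ∧ p):
1: successors {1, 2}; ¬(¬q ∧ p) there: 1:F, 2:T. ✓
2: no successors, so ◇¬(¬q ∧ p) fails. ✗
3: successors {1, 3}; ¬(¬q ∧ p) there: 1:F, 3:T. ✓
— 2 worlds.
For □(p → q):
1: successors {1, 2}; p → q there: 1:F, 2:T. ✗
2: no successors, so □(p → q) holds vacuously. ✓
3: successors {1, 3}; p → q there: 1:F, 3:T. ✗
— 1 world.

2 and 1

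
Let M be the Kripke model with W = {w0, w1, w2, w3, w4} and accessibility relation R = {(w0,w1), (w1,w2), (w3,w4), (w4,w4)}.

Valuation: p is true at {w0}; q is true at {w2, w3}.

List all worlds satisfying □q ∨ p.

w0: □q is F, p is T. ✓
w1: □q is T, p is F. ✓
w2: □q is T, p is F. ✓
w3: □q is F, p is F. ✗
w4: □q is F, p is F. ✗

{w0, w1, w2}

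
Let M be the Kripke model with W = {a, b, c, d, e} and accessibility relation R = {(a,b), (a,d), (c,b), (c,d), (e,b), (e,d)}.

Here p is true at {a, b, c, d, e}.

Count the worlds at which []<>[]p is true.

2

a: successors {b, d}; <>[]p there: b:F, d:F. ✗
b: no successors, so []<>[]p holds vacuously. ✓
c: successors {b, d}; <>[]p there: b:F, d:F. ✗
d: no successors, so []<>[]p holds vacuously. ✓
e: successors {b, d}; <>[]p there: b:F, d:F. ✗
Satisfying worlds: {b, d}.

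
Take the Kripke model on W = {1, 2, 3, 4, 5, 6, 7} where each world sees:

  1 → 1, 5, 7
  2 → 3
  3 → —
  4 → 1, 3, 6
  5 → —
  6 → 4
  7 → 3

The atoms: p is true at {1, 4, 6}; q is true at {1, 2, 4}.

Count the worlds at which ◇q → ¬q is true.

5

1: ◇q is T, ¬q is F. ✗
2: ◇q is F, ¬q is F. ✓
3: ◇q is F, ¬q is T. ✓
4: ◇q is T, ¬q is F. ✗
5: ◇q is F, ¬q is T. ✓
6: ◇q is T, ¬q is T. ✓
7: ◇q is F, ¬q is T. ✓
Satisfying worlds: {2, 3, 5, 6, 7}.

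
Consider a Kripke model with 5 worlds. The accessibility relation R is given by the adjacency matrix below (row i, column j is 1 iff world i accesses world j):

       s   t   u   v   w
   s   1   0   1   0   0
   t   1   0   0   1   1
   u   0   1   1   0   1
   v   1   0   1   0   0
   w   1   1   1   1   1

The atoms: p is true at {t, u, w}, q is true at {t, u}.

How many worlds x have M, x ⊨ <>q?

4

s: successors {s, u}; q there: s:F, u:T. ✓
t: successors {s, v, w}; q there: s:F, v:F, w:F. ✗
u: successors {t, u, w}; q there: t:T, u:T, w:F. ✓
v: successors {s, u}; q there: s:F, u:T. ✓
w: successors {s, t, u, v, w}; q there: s:F, t:T, u:T, v:F, w:F. ✓
Satisfying worlds: {s, u, v, w}.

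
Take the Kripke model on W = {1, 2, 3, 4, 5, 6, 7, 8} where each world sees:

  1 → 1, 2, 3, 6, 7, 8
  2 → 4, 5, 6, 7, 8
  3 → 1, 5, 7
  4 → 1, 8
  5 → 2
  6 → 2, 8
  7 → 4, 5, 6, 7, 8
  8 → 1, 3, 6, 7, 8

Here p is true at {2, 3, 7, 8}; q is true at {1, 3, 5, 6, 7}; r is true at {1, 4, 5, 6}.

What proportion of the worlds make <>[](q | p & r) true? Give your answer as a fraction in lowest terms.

1/4

1: successors {1, 2, 3, 6, 7, 8}; [](q | p & r) there: 1:F, 2:F, 3:T, 6:F, 7:F, 8:F. ✓
2: successors {4, 5, 6, 7, 8}; [](q | p & r) there: 4:F, 5:F, 6:F, 7:F, 8:F. ✗
3: successors {1, 5, 7}; [](q | p & r) there: 1:F, 5:F, 7:F. ✗
4: successors {1, 8}; [](q | p & r) there: 1:F, 8:F. ✗
5: successors {2}; [](q | p & r) there: 2:F. ✗
6: successors {2, 8}; [](q | p & r) there: 2:F, 8:F. ✗
7: successors {4, 5, 6, 7, 8}; [](q | p & r) there: 4:F, 5:F, 6:F, 7:F, 8:F. ✗
8: successors {1, 3, 6, 7, 8}; [](q | p & r) there: 1:F, 3:T, 6:F, 7:F, 8:F. ✓
That's 2 of 8 worlds, so 2/8 = 1/4.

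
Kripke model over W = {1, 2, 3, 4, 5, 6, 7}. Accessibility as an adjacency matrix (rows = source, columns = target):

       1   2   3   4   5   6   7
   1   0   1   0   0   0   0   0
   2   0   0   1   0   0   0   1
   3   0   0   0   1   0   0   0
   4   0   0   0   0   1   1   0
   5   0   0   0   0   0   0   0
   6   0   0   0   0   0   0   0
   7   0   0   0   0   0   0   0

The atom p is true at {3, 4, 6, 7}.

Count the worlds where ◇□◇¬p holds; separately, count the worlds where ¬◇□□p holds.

For ◇□◇¬p:
1: successors {2}; □◇¬p there: 2:F. ✗
2: successors {3, 7}; □◇¬p there: 3:T, 7:T. ✓
3: successors {4}; □◇¬p there: 4:F. ✗
4: successors {5, 6}; □◇¬p there: 5:T, 6:T. ✓
5: no successors, so ◇□◇¬p fails. ✗
6: no successors, so ◇□◇¬p fails. ✗
7: no successors, so ◇□◇¬p fails. ✗
— 2 worlds.
For ¬◇□□p:
1: ◇□□p is T. ✗
2: ◇□□p is T. ✗
3: ◇□□p is T. ✗
4: ◇□□p is T. ✗
5: ◇□□p is F. ✓
6: ◇□□p is F. ✓
7: ◇□□p is F. ✓
— 3 worlds.

2 and 3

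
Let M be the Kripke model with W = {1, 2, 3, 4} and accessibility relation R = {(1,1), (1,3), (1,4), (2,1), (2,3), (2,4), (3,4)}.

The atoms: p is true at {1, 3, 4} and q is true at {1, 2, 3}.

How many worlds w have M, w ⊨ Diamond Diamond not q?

2

1: successors {1, 3, 4}; Diamond not q there: 1:T, 3:T, 4:F. ✓
2: successors {1, 3, 4}; Diamond not q there: 1:T, 3:T, 4:F. ✓
3: successors {4}; Diamond not q there: 4:F. ✗
4: no successors, so Diamond Diamond not q fails. ✗
Satisfying worlds: {1, 2}.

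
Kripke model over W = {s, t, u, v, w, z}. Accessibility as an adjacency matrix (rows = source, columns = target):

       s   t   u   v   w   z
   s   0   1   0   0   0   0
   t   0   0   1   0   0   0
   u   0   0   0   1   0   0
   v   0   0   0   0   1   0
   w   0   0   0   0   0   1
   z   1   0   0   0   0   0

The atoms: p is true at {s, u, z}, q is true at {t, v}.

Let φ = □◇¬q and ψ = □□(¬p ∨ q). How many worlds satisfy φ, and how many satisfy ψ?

For □◇¬q:
s: successors {t}; ◇¬q there: t:T. ✓
t: successors {u}; ◇¬q there: u:F. ✗
u: successors {v}; ◇¬q there: v:T. ✓
v: successors {w}; ◇¬q there: w:T. ✓
w: successors {z}; ◇¬q there: z:T. ✓
z: successors {s}; ◇¬q there: s:F. ✗
— 4 worlds.
For □□(¬p ∨ q):
s: successors {t}; □(¬p ∨ q) there: t:F. ✗
t: successors {u}; □(¬p ∨ q) there: u:T. ✓
u: successors {v}; □(¬p ∨ q) there: v:T. ✓
v: successors {w}; □(¬p ∨ q) there: w:F. ✗
w: successors {z}; □(¬p ∨ q) there: z:F. ✗
z: successors {s}; □(¬p ∨ q) there: s:T. ✓
— 3 worlds.

4 and 3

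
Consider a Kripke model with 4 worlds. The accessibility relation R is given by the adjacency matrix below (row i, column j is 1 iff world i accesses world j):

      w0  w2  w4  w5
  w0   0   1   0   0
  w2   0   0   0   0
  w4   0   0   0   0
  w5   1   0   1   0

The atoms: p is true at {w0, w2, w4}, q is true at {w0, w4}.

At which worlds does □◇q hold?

w0: successors {w2}; ◇q there: w2:F. ✗
w2: no successors, so □◇q holds vacuously. ✓
w4: no successors, so □◇q holds vacuously. ✓
w5: successors {w0, w4}; ◇q there: w0:F, w4:F. ✗

{w2, w4}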